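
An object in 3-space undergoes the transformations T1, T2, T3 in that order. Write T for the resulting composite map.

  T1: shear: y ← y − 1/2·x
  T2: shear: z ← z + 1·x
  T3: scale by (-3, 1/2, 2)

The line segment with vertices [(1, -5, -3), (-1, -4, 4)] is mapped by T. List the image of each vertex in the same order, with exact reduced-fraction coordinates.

T1 shear: y ← y − 1/2·x: (1, -5, -3) → (1, -11/2, -3); (-1, -4, 4) → (-1, -7/2, 4)
T2 shear: z ← z + 1·x: (1, -11/2, -3) → (1, -11/2, -2); (-1, -7/2, 4) → (-1, -7/2, 3)
T3 scale by (-3, 1/2, 2): (1, -11/2, -2) → (-3, -11/4, -4); (-1, -7/2, 3) → (3, -7/4, 6)

image vertices: (-3, -11/4, -4), (3, -7/4, 6)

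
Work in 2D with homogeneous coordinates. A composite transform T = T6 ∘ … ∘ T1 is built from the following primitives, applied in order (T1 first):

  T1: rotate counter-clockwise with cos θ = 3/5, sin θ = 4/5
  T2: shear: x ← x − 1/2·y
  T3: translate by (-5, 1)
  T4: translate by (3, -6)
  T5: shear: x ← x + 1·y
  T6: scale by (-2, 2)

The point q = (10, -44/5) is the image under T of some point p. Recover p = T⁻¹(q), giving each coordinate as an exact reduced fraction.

p = (3/2, -1)

T1 = [3/5 -4/5 0; 4/5 3/5 0; 0 0 1]
T2·T1 = [1/5 -11/10 0; 4/5 3/5 0; 0 0 1]
T3·…·T1 = [1/5 -11/10 -5; 4/5 3/5 1; 0 0 1]
T4·…·T1 = [1/5 -11/10 -2; 4/5 3/5 -5; 0 0 1]
T5·…·T1 = [1 -1/2 -7; 4/5 3/5 -5; 0 0 1]
T6·…·T1 = [-2 1 14; 8/5 6/5 -10; 0 0 1]
det M = -4; M⁻¹ = [-3/10 1/4 67/10; 2/5 1/2 -3/5; 0 0 1]
M⁻¹ · (10, -44/5)ᵀ = (3/2, -1)ᵀ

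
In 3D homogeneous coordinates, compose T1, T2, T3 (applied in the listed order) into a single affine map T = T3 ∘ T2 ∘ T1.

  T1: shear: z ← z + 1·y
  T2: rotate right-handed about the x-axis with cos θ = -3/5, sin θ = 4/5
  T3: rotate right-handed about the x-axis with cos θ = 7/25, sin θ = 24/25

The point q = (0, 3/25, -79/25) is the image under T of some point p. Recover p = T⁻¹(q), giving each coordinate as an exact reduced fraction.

p = (0, 1, 2)

T1 = [1 0 0 0; 0 1 0 0; 0 1 1 0; 0 0 0 1]
T2·T1 = [1 0 0 0; 0 -7/5 -4/5 0; 0 1/5 -3/5 0; 0 0 0 1]
T3·…·T1 = [1 0 0 0; 0 -73/125 44/125 0; 0 -161/125 -117/125 0; 0 0 0 1]
det M = 1; M⁻¹ = [1 0 0 0; 0 -117/125 -44/125 0; 0 161/125 -73/125 0; 0 0 0 1]
M⁻¹ · (0, 3/25, -79/25)ᵀ = (0, 1, 2)ᵀ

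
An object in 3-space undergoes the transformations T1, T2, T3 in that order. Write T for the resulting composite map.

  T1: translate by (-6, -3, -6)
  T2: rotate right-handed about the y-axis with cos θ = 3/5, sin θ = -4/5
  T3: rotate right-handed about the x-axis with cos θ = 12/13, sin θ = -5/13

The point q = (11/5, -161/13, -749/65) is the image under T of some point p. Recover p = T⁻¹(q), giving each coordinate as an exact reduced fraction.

T1 = [1 0 0 -6; 0 1 0 -3; 0 0 1 -6; 0 0 0 1]
T2·T1 = [3/5 0 -4/5 6/5; 0 1 0 -3; 4/5 0 3/5 -42/5; 0 0 0 1]
T3·…·T1 = [3/5 0 -4/5 6/5; 4/13 12/13 3/13 -6; 48/65 -5/13 36/65 -33/5; 0 0 0 1]
det M = 1; M⁻¹ = [3/5 4/13 48/65 6; 0 12/13 -5/13 3; -4/5 3/13 36/65 6; 0 0 0 1]
M⁻¹ · (11/5, -161/13, -749/65)ᵀ = (-5, -4, -5)ᵀ

p = (-5, -4, -5)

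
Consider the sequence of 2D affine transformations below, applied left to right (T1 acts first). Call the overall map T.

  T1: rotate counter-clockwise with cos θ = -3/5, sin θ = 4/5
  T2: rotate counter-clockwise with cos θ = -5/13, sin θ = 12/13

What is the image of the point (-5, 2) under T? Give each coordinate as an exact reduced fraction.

T1 rotate counter-clockwise with cos θ = -3/5, sin θ = 4/5: (-5, 2) → (7/5, -26/5)
T2 rotate counter-clockwise with cos θ = -5/13, sin θ = 12/13: (7/5, -26/5) → (277/65, 214/65)

T(p) = (277/65, 214/65)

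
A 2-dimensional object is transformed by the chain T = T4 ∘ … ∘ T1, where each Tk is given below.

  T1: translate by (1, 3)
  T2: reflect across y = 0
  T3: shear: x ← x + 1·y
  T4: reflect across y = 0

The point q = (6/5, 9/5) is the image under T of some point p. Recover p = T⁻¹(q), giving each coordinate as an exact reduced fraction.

T1 = [1 0 1; 0 1 3; 0 0 1]
T2·T1 = [1 0 1; 0 -1 -3; 0 0 1]
T3·…·T1 = [1 -1 -2; 0 -1 -3; 0 0 1]
T4·…·T1 = [1 -1 -2; 0 1 3; 0 0 1]
det M = 1; M⁻¹ = [1 1 -1; 0 1 -3; 0 0 1]
M⁻¹ · (6/5, 9/5)ᵀ = (2, -6/5)ᵀ

p = (2, -6/5)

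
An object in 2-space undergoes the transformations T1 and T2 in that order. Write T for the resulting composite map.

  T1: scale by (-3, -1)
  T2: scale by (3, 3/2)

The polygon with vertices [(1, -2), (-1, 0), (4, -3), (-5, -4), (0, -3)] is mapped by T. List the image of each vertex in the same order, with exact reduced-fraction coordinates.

T1 scale by (-3, -1): (1, -2) → (-3, 2); (-1, 0) → (3, 0); (4, -3) → (-12, 3); (-5, -4) → (15, 4); (0, -3) → (0, 3)
T2 scale by (3, 3/2): (-3, 2) → (-9, 3); (3, 0) → (9, 0); (-12, 3) → (-36, 9/2); (15, 4) → (45, 6); (0, 3) → (0, 9/2)

image vertices: (-9, 3), (9, 0), (-36, 9/2), (45, 6), (0, 9/2)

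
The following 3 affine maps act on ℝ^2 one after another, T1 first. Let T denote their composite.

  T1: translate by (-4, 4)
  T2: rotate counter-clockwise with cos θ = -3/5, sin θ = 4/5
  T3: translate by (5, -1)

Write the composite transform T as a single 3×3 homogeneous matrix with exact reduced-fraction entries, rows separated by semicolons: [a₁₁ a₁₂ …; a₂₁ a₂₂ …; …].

T1 = [1 0 -4; 0 1 4; 0 0 1]
T2·T1 = [-3/5 -4/5 -4/5; 4/5 -3/5 -28/5; 0 0 1]
T3·…·T1 = [-3/5 -4/5 21/5; 4/5 -3/5 -33/5; 0 0 1]

T = [-3/5 -4/5 21/5; 4/5 -3/5 -33/5; 0 0 1]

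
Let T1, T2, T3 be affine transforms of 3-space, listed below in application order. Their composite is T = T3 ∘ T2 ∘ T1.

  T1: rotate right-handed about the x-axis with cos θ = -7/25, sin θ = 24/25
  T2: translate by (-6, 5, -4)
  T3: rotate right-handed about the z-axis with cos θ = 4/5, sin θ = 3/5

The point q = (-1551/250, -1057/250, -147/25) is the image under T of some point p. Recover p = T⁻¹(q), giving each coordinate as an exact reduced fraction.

p = (-3/2, -1/2, 5)

T1 = [1 0 0 0; 0 -7/25 -24/25 0; 0 24/25 -7/25 0; 0 0 0 1]
T2·T1 = [1 0 0 -6; 0 -7/25 -24/25 5; 0 24/25 -7/25 -4; 0 0 0 1]
T3·…·T1 = [4/5 21/125 72/125 -39/5; 3/5 -28/125 -96/125 2/5; 0 24/25 -7/25 -4; 0 0 0 1]
det M = 1; M⁻¹ = [4/5 3/5 0 6; 21/125 -28/125 24/25 131/25; 72/125 -96/125 -7/25 92/25; 0 0 0 1]
M⁻¹ · (-1551/250, -1057/250, -147/25)ᵀ = (-3/2, -1/2, 5)ᵀ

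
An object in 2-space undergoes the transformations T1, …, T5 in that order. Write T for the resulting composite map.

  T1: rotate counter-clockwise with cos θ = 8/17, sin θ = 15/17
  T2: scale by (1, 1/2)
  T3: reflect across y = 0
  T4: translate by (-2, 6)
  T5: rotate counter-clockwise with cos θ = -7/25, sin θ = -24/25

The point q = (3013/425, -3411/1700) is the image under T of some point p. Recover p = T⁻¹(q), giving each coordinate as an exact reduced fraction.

p = (-3/2, -3)

T1 = [8/17 -15/17 0; 15/17 8/17 0; 0 0 1]
T2·T1 = [8/17 -15/17 0; 15/34 4/17 0; 0 0 1]
T3·…·T1 = [8/17 -15/17 0; -15/34 -4/17 0; 0 0 1]
T4·…·T1 = [8/17 -15/17 -2; -15/34 -4/17 6; 0 0 1]
T5·…·T1 = [-236/425 9/425 158/25; -279/850 388/425 6/25; 0 0 1]
det M = -1/2; M⁻¹ = [-776/425 18/425 196/17; -279/425 472/425 66/17; 0 0 1]
M⁻¹ · (3013/425, -3411/1700)ᵀ = (-3/2, -3)ᵀ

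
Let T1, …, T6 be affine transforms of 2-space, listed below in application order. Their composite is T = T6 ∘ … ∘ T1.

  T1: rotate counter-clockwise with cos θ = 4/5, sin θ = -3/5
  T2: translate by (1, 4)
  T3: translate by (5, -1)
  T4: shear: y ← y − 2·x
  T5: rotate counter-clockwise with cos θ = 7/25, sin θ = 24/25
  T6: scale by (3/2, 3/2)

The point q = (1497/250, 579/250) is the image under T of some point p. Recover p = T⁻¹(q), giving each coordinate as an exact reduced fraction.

T1 = [4/5 3/5 0; -3/5 4/5 0; 0 0 1]
T2·T1 = [4/5 3/5 1; -3/5 4/5 4; 0 0 1]
T3·…·T1 = [4/5 3/5 6; -3/5 4/5 3; 0 0 1]
T4·…·T1 = [4/5 3/5 6; -11/5 -2/5 -9; 0 0 1]
T5·…·T1 = [292/125 69/125 258/25; 19/125 58/125 81/25; 0 0 1]
T6·…·T1 = [438/125 207/250 387/25; 57/250 87/125 243/50; 0 0 1]
det M = 9/4; M⁻¹ = [116/375 -46/125 -3; -38/375 584/375 -6; 0 0 1]
M⁻¹ · (1497/250, 579/250)ᵀ = (-2, -3)ᵀ

p = (-2, -3)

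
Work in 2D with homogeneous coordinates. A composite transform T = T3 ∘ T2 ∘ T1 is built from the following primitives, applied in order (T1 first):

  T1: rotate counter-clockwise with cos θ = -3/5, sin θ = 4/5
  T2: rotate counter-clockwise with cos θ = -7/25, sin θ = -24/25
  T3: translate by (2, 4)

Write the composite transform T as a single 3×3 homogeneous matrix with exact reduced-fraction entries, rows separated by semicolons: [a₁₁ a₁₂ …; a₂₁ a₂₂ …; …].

T = [117/125 -44/125 2; 44/125 117/125 4; 0 0 1]

T1 = [-3/5 -4/5 0; 4/5 -3/5 0; 0 0 1]
T2·T1 = [117/125 -44/125 0; 44/125 117/125 0; 0 0 1]
T3·…·T1 = [117/125 -44/125 2; 44/125 117/125 4; 0 0 1]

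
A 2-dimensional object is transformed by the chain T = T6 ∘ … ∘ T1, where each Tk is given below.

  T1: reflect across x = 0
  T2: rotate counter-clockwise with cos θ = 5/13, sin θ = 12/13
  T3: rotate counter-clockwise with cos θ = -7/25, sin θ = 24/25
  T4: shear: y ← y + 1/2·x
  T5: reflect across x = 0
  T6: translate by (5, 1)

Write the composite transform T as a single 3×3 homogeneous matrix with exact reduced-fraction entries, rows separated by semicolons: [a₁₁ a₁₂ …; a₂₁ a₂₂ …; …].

T = [-323/325 36/325 5; 251/650 -341/325 1; 0 0 1]

T1 = [-1 0 0; 0 1 0; 0 0 1]
T2·T1 = [-5/13 -12/13 0; -12/13 5/13 0; 0 0 1]
T3·…·T1 = [323/325 -36/325 0; -36/325 -323/325 0; 0 0 1]
T4·…·T1 = [323/325 -36/325 0; 251/650 -341/325 0; 0 0 1]
T5·…·T1 = [-323/325 36/325 0; 251/650 -341/325 0; 0 0 1]
T6·…·T1 = [-323/325 36/325 5; 251/650 -341/325 1; 0 0 1]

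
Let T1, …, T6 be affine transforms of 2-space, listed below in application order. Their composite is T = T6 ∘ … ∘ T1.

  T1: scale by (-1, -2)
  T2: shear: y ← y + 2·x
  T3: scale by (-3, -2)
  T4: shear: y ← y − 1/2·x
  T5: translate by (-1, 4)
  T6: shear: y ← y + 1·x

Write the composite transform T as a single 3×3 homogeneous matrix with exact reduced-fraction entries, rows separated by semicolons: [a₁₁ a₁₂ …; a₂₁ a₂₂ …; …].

T = [3 0 -1; 11/2 4 3; 0 0 1]

T1 = [-1 0 0; 0 -2 0; 0 0 1]
T2·T1 = [-1 0 0; -2 -2 0; 0 0 1]
T3·…·T1 = [3 0 0; 4 4 0; 0 0 1]
T4·…·T1 = [3 0 0; 5/2 4 0; 0 0 1]
T5·…·T1 = [3 0 -1; 5/2 4 4; 0 0 1]
T6·…·T1 = [3 0 -1; 11/2 4 3; 0 0 1]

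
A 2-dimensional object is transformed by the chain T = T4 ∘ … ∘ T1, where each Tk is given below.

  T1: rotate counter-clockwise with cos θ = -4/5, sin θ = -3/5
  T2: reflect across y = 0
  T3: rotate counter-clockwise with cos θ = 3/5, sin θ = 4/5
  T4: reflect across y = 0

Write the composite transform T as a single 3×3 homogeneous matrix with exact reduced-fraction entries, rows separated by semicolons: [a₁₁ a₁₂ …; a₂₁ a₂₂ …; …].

T = [-24/25 -7/25 0; 7/25 -24/25 0; 0 0 1]

T1 = [-4/5 3/5 0; -3/5 -4/5 0; 0 0 1]
T2·T1 = [-4/5 3/5 0; 3/5 4/5 0; 0 0 1]
T3·…·T1 = [-24/25 -7/25 0; -7/25 24/25 0; 0 0 1]
T4·…·T1 = [-24/25 -7/25 0; 7/25 -24/25 0; 0 0 1]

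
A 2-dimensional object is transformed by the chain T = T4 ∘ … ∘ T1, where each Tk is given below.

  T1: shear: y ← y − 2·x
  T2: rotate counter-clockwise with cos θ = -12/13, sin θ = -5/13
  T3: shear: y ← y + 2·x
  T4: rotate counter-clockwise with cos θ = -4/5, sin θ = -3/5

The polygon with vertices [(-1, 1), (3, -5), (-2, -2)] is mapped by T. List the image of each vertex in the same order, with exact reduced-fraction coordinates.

T1 shear: y ← y − 2·x: (-1, 1) → (-1, 3); (3, -5) → (3, -11); (-2, -2) → (-2, 2)
T2 rotate counter-clockwise with cos θ = -12/13, sin θ = -5/13: (-1, 3) → (27/13, -31/13); (3, -11) → (-7, 9); (-2, 2) → (34/13, -14/13)
T3 shear: y ← y + 2·x: (27/13, -31/13) → (27/13, 23/13); (-7, 9) → (-7, -5); (34/13, -14/13) → (34/13, 54/13)
T4 rotate counter-clockwise with cos θ = -4/5, sin θ = -3/5: (27/13, 23/13) → (-3/5, -173/65); (-7, -5) → (13/5, 41/5); (34/13, 54/13) → (2/5, -318/65)

image vertices: (-3/5, -173/65), (13/5, 41/5), (2/5, -318/65)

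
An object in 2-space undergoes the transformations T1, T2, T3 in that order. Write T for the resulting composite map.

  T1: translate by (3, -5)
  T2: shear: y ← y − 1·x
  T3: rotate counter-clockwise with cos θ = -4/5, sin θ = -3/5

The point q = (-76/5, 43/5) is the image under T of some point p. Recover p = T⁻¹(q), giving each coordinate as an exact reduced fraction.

p = (4, -4)

T1 = [1 0 3; 0 1 -5; 0 0 1]
T2·T1 = [1 0 3; -1 1 -8; 0 0 1]
T3·…·T1 = [-7/5 3/5 -36/5; 1/5 -4/5 23/5; 0 0 1]
det M = 1; M⁻¹ = [-4/5 -3/5 -3; -1/5 -7/5 5; 0 0 1]
M⁻¹ · (-76/5, 43/5)ᵀ = (4, -4)ᵀ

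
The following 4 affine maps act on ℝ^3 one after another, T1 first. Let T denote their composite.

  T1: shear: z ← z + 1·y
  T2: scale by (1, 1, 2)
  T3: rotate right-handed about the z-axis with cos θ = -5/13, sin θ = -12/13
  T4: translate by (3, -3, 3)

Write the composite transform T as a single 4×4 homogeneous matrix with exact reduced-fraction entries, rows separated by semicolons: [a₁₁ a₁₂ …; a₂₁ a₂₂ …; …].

T = [-5/13 12/13 0 3; -12/13 -5/13 0 -3; 0 2 2 3; 0 0 0 1]

T1 = [1 0 0 0; 0 1 0 0; 0 1 1 0; 0 0 0 1]
T2·T1 = [1 0 0 0; 0 1 0 0; 0 2 2 0; 0 0 0 1]
T3·…·T1 = [-5/13 12/13 0 0; -12/13 -5/13 0 0; 0 2 2 0; 0 0 0 1]
T4·…·T1 = [-5/13 12/13 0 3; -12/13 -5/13 0 -3; 0 2 2 3; 0 0 0 1]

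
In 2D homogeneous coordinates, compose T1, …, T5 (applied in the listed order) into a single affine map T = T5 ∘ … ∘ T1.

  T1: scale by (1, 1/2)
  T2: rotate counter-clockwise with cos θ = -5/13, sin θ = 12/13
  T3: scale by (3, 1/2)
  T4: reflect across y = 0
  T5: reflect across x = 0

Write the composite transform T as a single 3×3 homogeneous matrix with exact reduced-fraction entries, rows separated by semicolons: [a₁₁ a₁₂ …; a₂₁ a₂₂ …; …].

T1 = [1 0 0; 0 1/2 0; 0 0 1]
T2·T1 = [-5/13 -6/13 0; 12/13 -5/26 0; 0 0 1]
T3·…·T1 = [-15/13 -18/13 0; 6/13 -5/52 0; 0 0 1]
T4·…·T1 = [-15/13 -18/13 0; -6/13 5/52 0; 0 0 1]
T5·…·T1 = [15/13 18/13 0; -6/13 5/52 0; 0 0 1]

T = [15/13 18/13 0; -6/13 5/52 0; 0 0 1]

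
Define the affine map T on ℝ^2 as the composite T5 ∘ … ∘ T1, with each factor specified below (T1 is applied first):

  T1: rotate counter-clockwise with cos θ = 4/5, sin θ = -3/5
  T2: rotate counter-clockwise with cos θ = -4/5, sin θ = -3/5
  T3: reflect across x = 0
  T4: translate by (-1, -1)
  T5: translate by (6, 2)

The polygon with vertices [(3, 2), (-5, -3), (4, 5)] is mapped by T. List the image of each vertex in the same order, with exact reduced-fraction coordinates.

image vertices: (8, -1), (0, 4), (9, -4)

T1 rotate counter-clockwise with cos θ = 4/5, sin θ = -3/5: (3, 2) → (18/5, -1/5); (-5, -3) → (-29/5, 3/5); (4, 5) → (31/5, 8/5)
T2 rotate counter-clockwise with cos θ = -4/5, sin θ = -3/5: (18/5, -1/5) → (-3, -2); (-29/5, 3/5) → (5, 3); (31/5, 8/5) → (-4, -5)
T3 reflect across x = 0: (-3, -2) → (3, -2); (5, 3) → (-5, 3); (-4, -5) → (4, -5)
T4 translate by (-1, -1): (3, -2) → (2, -3); (-5, 3) → (-6, 2); (4, -5) → (3, -6)
T5 translate by (6, 2): (2, -3) → (8, -1); (-6, 2) → (0, 4); (3, -6) → (9, -4)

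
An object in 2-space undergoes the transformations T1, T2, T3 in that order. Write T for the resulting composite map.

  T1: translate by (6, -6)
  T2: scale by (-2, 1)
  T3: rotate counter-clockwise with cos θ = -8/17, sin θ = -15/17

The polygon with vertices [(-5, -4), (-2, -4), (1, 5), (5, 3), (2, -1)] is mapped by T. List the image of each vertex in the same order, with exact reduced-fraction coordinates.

image vertices: (-134/17, 110/17), (-86/17, 200/17), (97/17, 218/17), (131/17, 354/17), (23/17, 296/17)

T1 translate by (6, -6): (-5, -4) → (1, -10); (-2, -4) → (4, -10); (1, 5) → (7, -1); (5, 3) → (11, -3); (2, -1) → (8, -7)
T2 scale by (-2, 1): (1, -10) → (-2, -10); (4, -10) → (-8, -10); (7, -1) → (-14, -1); (11, -3) → (-22, -3); (8, -7) → (-16, -7)
T3 rotate counter-clockwise with cos θ = -8/17, sin θ = -15/17: (-2, -10) → (-134/17, 110/17); (-8, -10) → (-86/17, 200/17); (-14, -1) → (97/17, 218/17); (-22, -3) → (131/17, 354/17); (-16, -7) → (23/17, 296/17)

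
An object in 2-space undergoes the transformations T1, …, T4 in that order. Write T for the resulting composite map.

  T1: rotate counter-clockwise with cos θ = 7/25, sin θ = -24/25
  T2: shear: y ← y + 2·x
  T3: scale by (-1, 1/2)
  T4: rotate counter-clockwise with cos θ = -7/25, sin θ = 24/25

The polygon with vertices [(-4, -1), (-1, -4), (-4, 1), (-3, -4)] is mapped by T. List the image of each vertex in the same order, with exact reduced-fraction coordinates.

T1 rotate counter-clockwise with cos θ = 7/25, sin θ = -24/25: (-4, -1) → (-52/25, 89/25); (-1, -4) → (-103/25, -4/25); (-4, 1) → (-4/25, 103/25); (-3, -4) → (-117/25, 44/25)
T2 shear: y ← y + 2·x: (-52/25, 89/25) → (-52/25, -3/5); (-103/25, -4/25) → (-103/25, -42/5); (-4/25, 103/25) → (-4/25, 19/5); (-117/25, 44/25) → (-117/25, -38/5)
T3 scale by (-1, 1/2): (-52/25, -3/5) → (52/25, -3/10); (-103/25, -42/5) → (103/25, -21/5); (-4/25, 19/5) → (4/25, 19/10); (-117/25, -38/5) → (117/25, -19/5)
T4 rotate counter-clockwise with cos θ = -7/25, sin θ = 24/25: (52/25, -3/10) → (-184/625, 2601/1250); (103/25, -21/5) → (1799/625, 3207/625); (4/25, 19/10) → (-1168/625, -473/1250); (117/25, -19/5) → (1461/625, 3473/625)

image vertices: (-184/625, 2601/1250), (1799/625, 3207/625), (-1168/625, -473/1250), (1461/625, 3473/625)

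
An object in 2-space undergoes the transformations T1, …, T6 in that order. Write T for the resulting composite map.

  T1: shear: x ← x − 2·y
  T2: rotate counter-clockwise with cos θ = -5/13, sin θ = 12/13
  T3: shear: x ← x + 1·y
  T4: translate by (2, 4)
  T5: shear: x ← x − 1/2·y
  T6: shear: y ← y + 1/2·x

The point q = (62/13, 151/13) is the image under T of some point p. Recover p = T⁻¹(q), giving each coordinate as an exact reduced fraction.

T1 = [1 -2 0; 0 1 0; 0 0 1]
T2·T1 = [-5/13 -2/13 0; 12/13 -29/13 0; 0 0 1]
T3·…·T1 = [7/13 -31/13 0; 12/13 -29/13 0; 0 0 1]
T4·…·T1 = [7/13 -31/13 2; 12/13 -29/13 4; 0 0 1]
T5·…·T1 = [1/13 -33/26 0; 12/13 -29/13 4; 0 0 1]
T6·…·T1 = [1/13 -33/26 0; 25/26 -149/52 4; 0 0 1]
det M = 1; M⁻¹ = [-149/52 33/26 -66/13; -25/26 1/13 -4/13; 0 0 1]
M⁻¹ · (62/13, 151/13)ᵀ = (-4, -4)ᵀ

p = (-4, -4)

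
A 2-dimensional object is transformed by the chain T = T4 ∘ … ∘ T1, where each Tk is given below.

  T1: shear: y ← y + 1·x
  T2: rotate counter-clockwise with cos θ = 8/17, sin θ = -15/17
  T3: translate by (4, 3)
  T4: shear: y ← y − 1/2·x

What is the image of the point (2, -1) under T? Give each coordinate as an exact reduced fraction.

T(p) = (99/17, -41/34)

T1 shear: y ← y + 1·x: (2, -1) → (2, 1)
T2 rotate counter-clockwise with cos θ = 8/17, sin θ = -15/17: (2, 1) → (31/17, -22/17)
T3 translate by (4, 3): (31/17, -22/17) → (99/17, 29/17)
T4 shear: y ← y − 1/2·x: (99/17, 29/17) → (99/17, -41/34)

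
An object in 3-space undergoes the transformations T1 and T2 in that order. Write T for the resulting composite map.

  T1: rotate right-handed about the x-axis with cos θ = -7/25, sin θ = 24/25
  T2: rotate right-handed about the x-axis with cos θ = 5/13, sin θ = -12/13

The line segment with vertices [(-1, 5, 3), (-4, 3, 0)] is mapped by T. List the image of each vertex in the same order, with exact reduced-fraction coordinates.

T1 rotate right-handed about the x-axis with cos θ = -7/25, sin θ = 24/25: (-1, 5, 3) → (-1, -107/25, 99/25); (-4, 3, 0) → (-4, -21/25, 72/25)
T2 rotate right-handed about the x-axis with cos θ = 5/13, sin θ = -12/13: (-1, -107/25, 99/25) → (-1, 653/325, 1779/325); (-4, -21/25, 72/25) → (-4, 759/325, 612/325)

image vertices: (-1, 653/325, 1779/325), (-4, 759/325, 612/325)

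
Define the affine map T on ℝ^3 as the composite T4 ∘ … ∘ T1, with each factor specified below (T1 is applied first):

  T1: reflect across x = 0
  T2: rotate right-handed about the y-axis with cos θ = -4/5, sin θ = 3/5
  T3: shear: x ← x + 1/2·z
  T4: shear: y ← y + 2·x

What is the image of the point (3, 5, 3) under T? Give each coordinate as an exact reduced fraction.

T1 reflect across x = 0: (3, 5, 3) → (-3, 5, 3)
T2 rotate right-handed about the y-axis with cos θ = -4/5, sin θ = 3/5: (-3, 5, 3) → (21/5, 5, -3/5)
T3 shear: x ← x + 1/2·z: (21/5, 5, -3/5) → (39/10, 5, -3/5)
T4 shear: y ← y + 2·x: (39/10, 5, -3/5) → (39/10, 64/5, -3/5)

T(p) = (39/10, 64/5, -3/5)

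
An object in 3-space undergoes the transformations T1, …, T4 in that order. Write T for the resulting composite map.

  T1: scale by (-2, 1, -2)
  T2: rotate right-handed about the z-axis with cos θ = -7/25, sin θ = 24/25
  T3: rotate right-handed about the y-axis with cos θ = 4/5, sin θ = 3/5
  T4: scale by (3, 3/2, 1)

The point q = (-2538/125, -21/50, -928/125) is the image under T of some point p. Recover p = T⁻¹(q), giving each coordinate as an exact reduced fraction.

T1 = [-2 0 0 0; 0 1 0 0; 0 0 -2 0; 0 0 0 1]
T2·T1 = [14/25 -24/25 0 0; -48/25 -7/25 0 0; 0 0 -2 0; 0 0 0 1]
T3·…·T1 = [56/125 -96/125 -6/5 0; -48/25 -7/25 0 0; -42/125 72/125 -8/5 0; 0 0 0 1]
T4·…·T1 = [168/125 -288/125 -18/5 0; -72/25 -21/50 0 0; -42/125 72/125 -8/5 0; 0 0 0 1]
det M = 18; M⁻¹ = [14/375 -8/25 -21/250 0; -32/125 -14/75 72/125 0; -1/10 0 -2/5 0; 0 0 0 1]
M⁻¹ · (-2538/125, -21/50, -928/125)ᵀ = (0, 1, 5)ᵀ

p = (0, 1, 5)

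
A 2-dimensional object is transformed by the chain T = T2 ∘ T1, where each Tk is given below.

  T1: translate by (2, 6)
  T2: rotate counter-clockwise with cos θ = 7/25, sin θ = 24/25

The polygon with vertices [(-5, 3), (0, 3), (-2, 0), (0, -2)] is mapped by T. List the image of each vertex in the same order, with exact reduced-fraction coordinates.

T1 translate by (2, 6): (-5, 3) → (-3, 9); (0, 3) → (2, 9); (-2, 0) → (0, 6); (0, -2) → (2, 4)
T2 rotate counter-clockwise with cos θ = 7/25, sin θ = 24/25: (-3, 9) → (-237/25, -9/25); (2, 9) → (-202/25, 111/25); (0, 6) → (-144/25, 42/25); (2, 4) → (-82/25, 76/25)

image vertices: (-237/25, -9/25), (-202/25, 111/25), (-144/25, 42/25), (-82/25, 76/25)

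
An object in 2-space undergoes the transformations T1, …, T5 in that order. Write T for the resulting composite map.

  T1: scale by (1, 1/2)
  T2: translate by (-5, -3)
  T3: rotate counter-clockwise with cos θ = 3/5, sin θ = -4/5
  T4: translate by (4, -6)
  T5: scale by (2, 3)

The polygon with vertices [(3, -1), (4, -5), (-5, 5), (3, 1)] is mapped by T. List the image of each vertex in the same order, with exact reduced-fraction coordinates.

image vertices: (0, -39/2), (-2, -51/2), (-24/5, 51/10), (8/5, -177/10)

T1 scale by (1, 1/2): (3, -1) → (3, -1/2); (4, -5) → (4, -5/2); (-5, 5) → (-5, 5/2); (3, 1) → (3, 1/2)
T2 translate by (-5, -3): (3, -1/2) → (-2, -7/2); (4, -5/2) → (-1, -11/2); (-5, 5/2) → (-10, -1/2); (3, 1/2) → (-2, -5/2)
T3 rotate counter-clockwise with cos θ = 3/5, sin θ = -4/5: (-2, -7/2) → (-4, -1/2); (-1, -11/2) → (-5, -5/2); (-10, -1/2) → (-32/5, 77/10); (-2, -5/2) → (-16/5, 1/10)
T4 translate by (4, -6): (-4, -1/2) → (0, -13/2); (-5, -5/2) → (-1, -17/2); (-32/5, 77/10) → (-12/5, 17/10); (-16/5, 1/10) → (4/5, -59/10)
T5 scale by (2, 3): (0, -13/2) → (0, -39/2); (-1, -17/2) → (-2, -51/2); (-12/5, 17/10) → (-24/5, 51/10); (4/5, -59/10) → (8/5, -177/10)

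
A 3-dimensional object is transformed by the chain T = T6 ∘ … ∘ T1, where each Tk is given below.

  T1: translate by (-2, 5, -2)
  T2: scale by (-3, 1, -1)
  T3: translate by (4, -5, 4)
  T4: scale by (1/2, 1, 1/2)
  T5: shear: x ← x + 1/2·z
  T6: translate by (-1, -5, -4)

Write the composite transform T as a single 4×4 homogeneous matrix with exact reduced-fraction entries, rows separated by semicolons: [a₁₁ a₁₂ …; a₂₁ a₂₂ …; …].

T1 = [1 0 0 -2; 0 1 0 5; 0 0 1 -2; 0 0 0 1]
T2·T1 = [-3 0 0 6; 0 1 0 5; 0 0 -1 2; 0 0 0 1]
T3·…·T1 = [-3 0 0 10; 0 1 0 0; 0 0 -1 6; 0 0 0 1]
T4·…·T1 = [-3/2 0 0 5; 0 1 0 0; 0 0 -1/2 3; 0 0 0 1]
T5·…·T1 = [-3/2 0 -1/4 13/2; 0 1 0 0; 0 0 -1/2 3; 0 0 0 1]
T6·…·T1 = [-3/2 0 -1/4 11/2; 0 1 0 -5; 0 0 -1/2 -1; 0 0 0 1]

T = [-3/2 0 -1/4 11/2; 0 1 0 -5; 0 0 -1/2 -1; 0 0 0 1]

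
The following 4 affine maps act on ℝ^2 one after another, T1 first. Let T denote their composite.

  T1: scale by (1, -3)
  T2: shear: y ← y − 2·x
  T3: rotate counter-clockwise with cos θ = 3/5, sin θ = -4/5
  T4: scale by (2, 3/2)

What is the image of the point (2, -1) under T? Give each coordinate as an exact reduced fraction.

T1 scale by (1, -3): (2, -1) → (2, 3)
T2 shear: y ← y − 2·x: (2, 3) → (2, -1)
T3 rotate counter-clockwise with cos θ = 3/5, sin θ = -4/5: (2, -1) → (2/5, -11/5)
T4 scale by (2, 3/2): (2/5, -11/5) → (4/5, -33/10)

T(p) = (4/5, -33/10)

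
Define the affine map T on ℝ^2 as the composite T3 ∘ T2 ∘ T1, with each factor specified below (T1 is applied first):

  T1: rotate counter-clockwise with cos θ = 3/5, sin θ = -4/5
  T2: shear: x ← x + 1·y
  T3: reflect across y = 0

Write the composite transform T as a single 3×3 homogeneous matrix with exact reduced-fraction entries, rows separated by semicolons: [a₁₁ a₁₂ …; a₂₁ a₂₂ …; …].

T1 = [3/5 4/5 0; -4/5 3/5 0; 0 0 1]
T2·T1 = [-1/5 7/5 0; -4/5 3/5 0; 0 0 1]
T3·…·T1 = [-1/5 7/5 0; 4/5 -3/5 0; 0 0 1]

T = [-1/5 7/5 0; 4/5 -3/5 0; 0 0 1]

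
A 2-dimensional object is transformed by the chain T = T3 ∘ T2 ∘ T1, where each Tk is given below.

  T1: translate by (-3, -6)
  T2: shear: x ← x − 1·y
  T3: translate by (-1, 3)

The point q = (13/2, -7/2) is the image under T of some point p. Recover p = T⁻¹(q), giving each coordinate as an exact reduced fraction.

T1 = [1 0 -3; 0 1 -6; 0 0 1]
T2·T1 = [1 -1 3; 0 1 -6; 0 0 1]
T3·…·T1 = [1 -1 2; 0 1 -3; 0 0 1]
det M = 1; M⁻¹ = [1 1 1; 0 1 3; 0 0 1]
M⁻¹ · (13/2, -7/2)ᵀ = (4, -1/2)ᵀ

p = (4, -1/2)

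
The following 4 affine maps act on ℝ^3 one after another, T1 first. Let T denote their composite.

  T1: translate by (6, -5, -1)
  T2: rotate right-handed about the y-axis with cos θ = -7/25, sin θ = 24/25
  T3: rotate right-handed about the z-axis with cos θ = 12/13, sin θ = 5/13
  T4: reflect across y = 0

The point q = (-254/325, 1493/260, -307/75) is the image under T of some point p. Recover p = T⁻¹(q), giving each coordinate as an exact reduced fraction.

T1 = [1 0 0 6; 0 1 0 -5; 0 0 1 -1; 0 0 0 1]
T2·T1 = [-7/25 0 24/25 -66/25; 0 1 0 -5; -24/25 0 -7/25 -137/25; 0 0 0 1]
T3·…·T1 = [-84/325 -5/13 288/325 -167/325; -7/65 12/13 24/65 -366/65; -24/25 0 -7/25 -137/25; 0 0 0 1]
T4·…·T1 = [-84/325 -5/13 288/325 -167/325; 7/65 -12/13 -24/65 366/65; -24/25 0 -7/25 -137/25; 0 0 0 1]
det M = -1; M⁻¹ = [-84/325 7/65 -24/25 -6; -5/13 -12/13 0 5; 288/325 -24/65 -7/25 1; 0 0 0 1]
M⁻¹ · (-254/325, 1493/260, -307/75)ᵀ = (-5/4, 0, -2/3)ᵀ

p = (-5/4, 0, -2/3)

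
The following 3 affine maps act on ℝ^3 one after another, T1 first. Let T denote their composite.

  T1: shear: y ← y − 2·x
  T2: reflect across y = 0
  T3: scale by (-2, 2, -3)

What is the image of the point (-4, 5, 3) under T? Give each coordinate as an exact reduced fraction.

T(p) = (8, -26, -9)

T1 shear: y ← y − 2·x: (-4, 5, 3) → (-4, 13, 3)
T2 reflect across y = 0: (-4, 13, 3) → (-4, -13, 3)
T3 scale by (-2, 2, -3): (-4, -13, 3) → (8, -26, -9)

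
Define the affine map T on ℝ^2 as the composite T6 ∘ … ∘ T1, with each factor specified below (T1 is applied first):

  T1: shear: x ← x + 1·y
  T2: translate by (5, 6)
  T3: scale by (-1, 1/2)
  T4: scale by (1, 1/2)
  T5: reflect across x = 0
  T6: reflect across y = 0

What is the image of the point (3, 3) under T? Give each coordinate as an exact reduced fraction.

T1 shear: x ← x + 1·y: (3, 3) → (6, 3)
T2 translate by (5, 6): (6, 3) → (11, 9)
T3 scale by (-1, 1/2): (11, 9) → (-11, 9/2)
T4 scale by (1, 1/2): (-11, 9/2) → (-11, 9/4)
T5 reflect across x = 0: (-11, 9/4) → (11, 9/4)
T6 reflect across y = 0: (11, 9/4) → (11, -9/4)

T(p) = (11, -9/4)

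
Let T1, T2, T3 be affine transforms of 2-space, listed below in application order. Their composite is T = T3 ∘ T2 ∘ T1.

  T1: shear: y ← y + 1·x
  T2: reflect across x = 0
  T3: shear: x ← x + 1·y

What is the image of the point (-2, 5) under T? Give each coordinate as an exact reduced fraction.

T1 shear: y ← y + 1·x: (-2, 5) → (-2, 3)
T2 reflect across x = 0: (-2, 3) → (2, 3)
T3 shear: x ← x + 1·y: (2, 3) → (5, 3)

T(p) = (5, 3)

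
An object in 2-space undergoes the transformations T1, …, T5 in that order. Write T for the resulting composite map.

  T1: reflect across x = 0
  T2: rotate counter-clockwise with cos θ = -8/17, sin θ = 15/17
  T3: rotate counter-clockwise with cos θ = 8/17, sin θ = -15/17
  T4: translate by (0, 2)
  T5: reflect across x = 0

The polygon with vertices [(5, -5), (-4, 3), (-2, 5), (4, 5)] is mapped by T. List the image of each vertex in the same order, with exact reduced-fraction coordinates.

image vertices: (-395/289, -1427/289), (76/289, 2021/289), (878/289, 1863/289), (1844/289, 423/289)

T1 reflect across x = 0: (5, -5) → (-5, -5); (-4, 3) → (4, 3); (-2, 5) → (2, 5); (4, 5) → (-4, 5)
T2 rotate counter-clockwise with cos θ = -8/17, sin θ = 15/17: (-5, -5) → (115/17, -35/17); (4, 3) → (-77/17, 36/17); (2, 5) → (-91/17, -10/17); (-4, 5) → (-43/17, -100/17)
T3 rotate counter-clockwise with cos θ = 8/17, sin θ = -15/17: (115/17, -35/17) → (395/289, -2005/289); (-77/17, 36/17) → (-76/289, 1443/289); (-91/17, -10/17) → (-878/289, 1285/289); (-43/17, -100/17) → (-1844/289, -155/289)
T4 translate by (0, 2): (395/289, -2005/289) → (395/289, -1427/289); (-76/289, 1443/289) → (-76/289, 2021/289); (-878/289, 1285/289) → (-878/289, 1863/289); (-1844/289, -155/289) → (-1844/289, 423/289)
T5 reflect across x = 0: (395/289, -1427/289) → (-395/289, -1427/289); (-76/289, 2021/289) → (76/289, 2021/289); (-878/289, 1863/289) → (878/289, 1863/289); (-1844/289, 423/289) → (1844/289, 423/289)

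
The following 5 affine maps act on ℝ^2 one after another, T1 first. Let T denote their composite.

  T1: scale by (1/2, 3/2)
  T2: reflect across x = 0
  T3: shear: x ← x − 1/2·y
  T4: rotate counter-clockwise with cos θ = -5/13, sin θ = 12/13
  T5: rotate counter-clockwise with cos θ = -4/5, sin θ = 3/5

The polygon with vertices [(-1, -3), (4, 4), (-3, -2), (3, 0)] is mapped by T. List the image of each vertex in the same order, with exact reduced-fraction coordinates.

T1 scale by (1/2, 3/2): (-1, -3) → (-1/2, -9/2); (4, 4) → (2, 6); (-3, -2) → (-3/2, -3); (3, 0) → (3/2, 0)
T2 reflect across x = 0: (-1/2, -9/2) → (1/2, -9/2); (2, 6) → (-2, 6); (-3/2, -3) → (3/2, -3); (3/2, 0) → (-3/2, 0)
T3 shear: x ← x − 1/2·y: (1/2, -9/2) → (11/4, -9/2); (-2, 6) → (-5, 6); (3/2, -3) → (3, -3); (-3/2, 0) → (-3/2, 0)
T4 rotate counter-clockwise with cos θ = -5/13, sin θ = 12/13: (11/4, -9/2) → (161/52, 111/26); (-5, 6) → (-47/13, -90/13); (3, -3) → (21/13, 51/13); (-3/2, 0) → (15/26, -18/13)
T5 rotate counter-clockwise with cos θ = -4/5, sin θ = 3/5: (161/52, 111/26) → (-131/26, -81/52); (-47/13, -90/13) → (458/65, 219/65); (21/13, 51/13) → (-237/65, -141/65); (15/26, -18/13) → (24/65, 189/130)

image vertices: (-131/26, -81/52), (458/65, 219/65), (-237/65, -141/65), (24/65, 189/130)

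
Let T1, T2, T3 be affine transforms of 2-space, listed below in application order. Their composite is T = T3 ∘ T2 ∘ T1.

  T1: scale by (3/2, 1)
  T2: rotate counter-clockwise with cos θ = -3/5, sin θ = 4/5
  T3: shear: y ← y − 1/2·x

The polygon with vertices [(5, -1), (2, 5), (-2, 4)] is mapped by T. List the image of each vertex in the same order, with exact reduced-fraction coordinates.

T1 scale by (3/2, 1): (5, -1) → (15/2, -1); (2, 5) → (3, 5); (-2, 4) → (-3, 4)
T2 rotate counter-clockwise with cos θ = -3/5, sin θ = 4/5: (15/2, -1) → (-37/10, 33/5); (3, 5) → (-29/5, -3/5); (-3, 4) → (-7/5, -24/5)
T3 shear: y ← y − 1/2·x: (-37/10, 33/5) → (-37/10, 169/20); (-29/5, -3/5) → (-29/5, 23/10); (-7/5, -24/5) → (-7/5, -41/10)

image vertices: (-37/10, 169/20), (-29/5, 23/10), (-7/5, -41/10)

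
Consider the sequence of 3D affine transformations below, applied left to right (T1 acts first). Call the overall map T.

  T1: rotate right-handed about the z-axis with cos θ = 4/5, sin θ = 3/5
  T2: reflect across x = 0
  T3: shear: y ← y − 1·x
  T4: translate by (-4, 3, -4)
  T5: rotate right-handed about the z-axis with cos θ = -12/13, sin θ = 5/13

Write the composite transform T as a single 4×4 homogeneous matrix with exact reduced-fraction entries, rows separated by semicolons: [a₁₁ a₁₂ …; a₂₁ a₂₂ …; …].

T1 = [4/5 -3/5 0 0; 3/5 4/5 0 0; 0 0 1 0; 0 0 0 1]
T2·T1 = [-4/5 3/5 0 0; 3/5 4/5 0 0; 0 0 1 0; 0 0 0 1]
T3·…·T1 = [-4/5 3/5 0 0; 7/5 1/5 0 0; 0 0 1 0; 0 0 0 1]
T4·…·T1 = [-4/5 3/5 0 -4; 7/5 1/5 0 3; 0 0 1 -4; 0 0 0 1]
T5·…·T1 = [1/5 -41/65 0 33/13; -8/5 3/65 0 -56/13; 0 0 1 -4; 0 0 0 1]

T = [1/5 -41/65 0 33/13; -8/5 3/65 0 -56/13; 0 0 1 -4; 0 0 0 1]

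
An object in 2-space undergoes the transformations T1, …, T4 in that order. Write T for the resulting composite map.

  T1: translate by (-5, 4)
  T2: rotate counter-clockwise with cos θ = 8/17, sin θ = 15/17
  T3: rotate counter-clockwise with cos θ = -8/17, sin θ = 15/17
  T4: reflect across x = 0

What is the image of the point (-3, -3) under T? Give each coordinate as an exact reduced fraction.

T1 translate by (-5, 4): (-3, -3) → (-8, 1)
T2 rotate counter-clockwise with cos θ = 8/17, sin θ = 15/17: (-8, 1) → (-79/17, -112/17)
T3 rotate counter-clockwise with cos θ = -8/17, sin θ = 15/17: (-79/17, -112/17) → (8, -1)
T4 reflect across x = 0: (8, -1) → (-8, -1)

T(p) = (-8, -1)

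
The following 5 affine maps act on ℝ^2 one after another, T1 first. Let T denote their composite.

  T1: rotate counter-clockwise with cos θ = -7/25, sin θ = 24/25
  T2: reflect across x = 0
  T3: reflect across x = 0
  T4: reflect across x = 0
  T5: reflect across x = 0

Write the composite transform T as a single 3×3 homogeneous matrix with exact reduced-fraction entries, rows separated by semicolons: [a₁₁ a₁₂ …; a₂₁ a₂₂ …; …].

T = [-7/25 -24/25 0; 24/25 -7/25 0; 0 0 1]

T1 = [-7/25 -24/25 0; 24/25 -7/25 0; 0 0 1]
T2·T1 = [7/25 24/25 0; 24/25 -7/25 0; 0 0 1]
T3·…·T1 = [-7/25 -24/25 0; 24/25 -7/25 0; 0 0 1]
T4·…·T1 = [7/25 24/25 0; 24/25 -7/25 0; 0 0 1]
T5·…·T1 = [-7/25 -24/25 0; 24/25 -7/25 0; 0 0 1]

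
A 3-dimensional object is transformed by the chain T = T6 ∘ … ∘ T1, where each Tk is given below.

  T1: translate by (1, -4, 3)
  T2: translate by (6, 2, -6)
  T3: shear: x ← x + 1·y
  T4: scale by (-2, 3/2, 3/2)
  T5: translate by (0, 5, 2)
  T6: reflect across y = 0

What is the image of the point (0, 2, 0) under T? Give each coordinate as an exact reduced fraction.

T(p) = (-14, -5, -5/2)

T1 translate by (1, -4, 3): (0, 2, 0) → (1, -2, 3)
T2 translate by (6, 2, -6): (1, -2, 3) → (7, 0, -3)
T3 shear: x ← x + 1·y: (7, 0, -3) → (7, 0, -3)
T4 scale by (-2, 3/2, 3/2): (7, 0, -3) → (-14, 0, -9/2)
T5 translate by (0, 5, 2): (-14, 0, -9/2) → (-14, 5, -5/2)
T6 reflect across y = 0: (-14, 5, -5/2) → (-14, -5, -5/2)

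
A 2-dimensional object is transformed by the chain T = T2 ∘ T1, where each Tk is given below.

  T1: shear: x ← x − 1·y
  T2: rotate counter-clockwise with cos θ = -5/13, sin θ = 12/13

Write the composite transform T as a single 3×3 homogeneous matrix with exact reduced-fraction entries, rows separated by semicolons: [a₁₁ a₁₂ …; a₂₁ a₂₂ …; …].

T = [-5/13 -7/13 0; 12/13 -17/13 0; 0 0 1]

T1 = [1 -1 0; 0 1 0; 0 0 1]
T2·T1 = [-5/13 -7/13 0; 12/13 -17/13 0; 0 0 1]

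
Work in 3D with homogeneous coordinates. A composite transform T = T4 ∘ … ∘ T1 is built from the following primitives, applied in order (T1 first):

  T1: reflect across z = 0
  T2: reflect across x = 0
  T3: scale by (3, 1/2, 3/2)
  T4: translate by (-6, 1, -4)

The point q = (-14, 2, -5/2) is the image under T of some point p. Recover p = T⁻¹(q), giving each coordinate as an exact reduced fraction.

T1 = [1 0 0 0; 0 1 0 0; 0 0 -1 0; 0 0 0 1]
T2·T1 = [-1 0 0 0; 0 1 0 0; 0 0 -1 0; 0 0 0 1]
T3·…·T1 = [-3 0 0 0; 0 1/2 0 0; 0 0 -3/2 0; 0 0 0 1]
T4·…·T1 = [-3 0 0 -6; 0 1/2 0 1; 0 0 -3/2 -4; 0 0 0 1]
det M = 9/4; M⁻¹ = [-1/3 0 0 -2; 0 2 0 -2; 0 0 -2/3 -8/3; 0 0 0 1]
M⁻¹ · (-14, 2, -5/2)ᵀ = (8/3, 2, -1)ᵀ

p = (8/3, 2, -1)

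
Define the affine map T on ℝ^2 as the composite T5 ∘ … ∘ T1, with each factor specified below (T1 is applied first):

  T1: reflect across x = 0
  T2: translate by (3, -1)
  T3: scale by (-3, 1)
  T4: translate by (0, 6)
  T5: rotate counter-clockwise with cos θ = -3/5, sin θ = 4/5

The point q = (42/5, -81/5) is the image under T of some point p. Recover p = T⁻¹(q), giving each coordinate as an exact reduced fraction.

p = (-3, -2)

T1 = [-1 0 0; 0 1 0; 0 0 1]
T2·T1 = [-1 0 3; 0 1 -1; 0 0 1]
T3·…·T1 = [3 0 -9; 0 1 -1; 0 0 1]
T4·…·T1 = [3 0 -9; 0 1 5; 0 0 1]
T5·…·T1 = [-9/5 -4/5 7/5; 12/5 -3/5 -51/5; 0 0 1]
det M = 3; M⁻¹ = [-1/5 4/15 3; -4/5 -3/5 -5; 0 0 1]
M⁻¹ · (42/5, -81/5)ᵀ = (-3, -2)ᵀ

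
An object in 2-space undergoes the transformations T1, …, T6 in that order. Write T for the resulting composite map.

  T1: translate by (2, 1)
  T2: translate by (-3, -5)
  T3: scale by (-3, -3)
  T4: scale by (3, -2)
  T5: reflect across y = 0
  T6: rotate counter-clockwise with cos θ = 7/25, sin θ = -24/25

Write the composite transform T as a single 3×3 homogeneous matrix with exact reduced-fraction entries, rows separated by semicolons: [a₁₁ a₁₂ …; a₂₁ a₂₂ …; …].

T1 = [1 0 2; 0 1 1; 0 0 1]
T2·T1 = [1 0 -1; 0 1 -4; 0 0 1]
T3·…·T1 = [-3 0 3; 0 -3 12; 0 0 1]
T4·…·T1 = [-9 0 9; 0 6 -24; 0 0 1]
T5·…·T1 = [-9 0 9; 0 -6 24; 0 0 1]
T6·…·T1 = [-63/25 -144/25 639/25; 216/25 -42/25 -48/25; 0 0 1]

T = [-63/25 -144/25 639/25; 216/25 -42/25 -48/25; 0 0 1]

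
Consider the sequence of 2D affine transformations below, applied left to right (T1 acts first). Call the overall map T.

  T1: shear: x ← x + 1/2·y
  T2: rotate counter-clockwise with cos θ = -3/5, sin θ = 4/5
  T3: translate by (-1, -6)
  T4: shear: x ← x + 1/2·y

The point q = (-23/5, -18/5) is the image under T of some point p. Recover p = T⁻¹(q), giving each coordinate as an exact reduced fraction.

p = (3, 0)

T1 = [1 1/2 0; 0 1 0; 0 0 1]
T2·T1 = [-3/5 -11/10 0; 4/5 -1/5 0; 0 0 1]
T3·…·T1 = [-3/5 -11/10 -1; 4/5 -1/5 -6; 0 0 1]
T4·…·T1 = [-1/5 -6/5 -4; 4/5 -1/5 -6; 0 0 1]
det M = 1; M⁻¹ = [-1/5 6/5 32/5; -4/5 -1/5 -22/5; 0 0 1]
M⁻¹ · (-23/5, -18/5)ᵀ = (3, 0)ᵀ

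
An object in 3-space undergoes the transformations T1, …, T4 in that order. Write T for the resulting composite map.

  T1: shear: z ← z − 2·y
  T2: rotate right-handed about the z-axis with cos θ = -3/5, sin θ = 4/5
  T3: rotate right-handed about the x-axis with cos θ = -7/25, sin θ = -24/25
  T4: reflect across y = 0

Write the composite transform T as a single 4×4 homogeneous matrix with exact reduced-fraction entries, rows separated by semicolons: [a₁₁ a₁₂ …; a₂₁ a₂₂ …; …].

T = [-3/5 -4/5 0 0; 28/125 219/125 -24/25 0; -96/125 142/125 -7/25 0; 0 0 0 1]

T1 = [1 0 0 0; 0 1 0 0; 0 -2 1 0; 0 0 0 1]
T2·T1 = [-3/5 -4/5 0 0; 4/5 -3/5 0 0; 0 -2 1 0; 0 0 0 1]
T3·…·T1 = [-3/5 -4/5 0 0; -28/125 -219/125 24/25 0; -96/125 142/125 -7/25 0; 0 0 0 1]
T4·…·T1 = [-3/5 -4/5 0 0; 28/125 219/125 -24/25 0; -96/125 142/125 -7/25 0; 0 0 0 1]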